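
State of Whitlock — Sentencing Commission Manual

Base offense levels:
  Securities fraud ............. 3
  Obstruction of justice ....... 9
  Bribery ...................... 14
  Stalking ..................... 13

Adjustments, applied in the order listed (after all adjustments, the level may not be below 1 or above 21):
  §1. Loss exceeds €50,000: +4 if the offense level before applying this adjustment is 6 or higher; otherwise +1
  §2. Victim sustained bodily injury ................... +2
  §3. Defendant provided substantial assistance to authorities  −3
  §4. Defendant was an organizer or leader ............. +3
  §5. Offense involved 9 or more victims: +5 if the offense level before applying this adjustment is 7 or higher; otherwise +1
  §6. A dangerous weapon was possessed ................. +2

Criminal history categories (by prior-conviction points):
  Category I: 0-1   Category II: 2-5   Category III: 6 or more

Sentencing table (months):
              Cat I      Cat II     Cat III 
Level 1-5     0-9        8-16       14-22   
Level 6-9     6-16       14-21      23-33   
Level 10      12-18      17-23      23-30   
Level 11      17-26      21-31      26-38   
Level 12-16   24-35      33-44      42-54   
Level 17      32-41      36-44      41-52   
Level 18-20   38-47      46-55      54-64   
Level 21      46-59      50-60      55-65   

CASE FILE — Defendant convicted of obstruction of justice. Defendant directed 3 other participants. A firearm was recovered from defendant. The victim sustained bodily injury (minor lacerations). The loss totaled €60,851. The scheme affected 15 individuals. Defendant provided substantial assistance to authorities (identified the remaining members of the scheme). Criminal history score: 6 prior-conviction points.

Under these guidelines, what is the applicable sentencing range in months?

Base offense level for obstruction of justice: 9.
§1 applies (level before this adjustment is 9 ≥ 6, so +4): 9 + 4 = 13.
§2 applies: 13 + 2 = 15.
§3 applies: 15 − 3 = 12.
§4 applies: 12 + 3 = 15.
§5 applies (level before this adjustment is 15 ≥ 7, so +5): 15 + 5 = 20.
§6 applies: 20 + 2 = 22.
Level 22 exceeds the maximum of 21; capped at 21.
Final offense level: 21.
Criminal history: 6 prior points → Category III (6+).
Level 21 falls in the 21 band.
Grid: Level 21 × Category III = 55-65 months.

55-65 months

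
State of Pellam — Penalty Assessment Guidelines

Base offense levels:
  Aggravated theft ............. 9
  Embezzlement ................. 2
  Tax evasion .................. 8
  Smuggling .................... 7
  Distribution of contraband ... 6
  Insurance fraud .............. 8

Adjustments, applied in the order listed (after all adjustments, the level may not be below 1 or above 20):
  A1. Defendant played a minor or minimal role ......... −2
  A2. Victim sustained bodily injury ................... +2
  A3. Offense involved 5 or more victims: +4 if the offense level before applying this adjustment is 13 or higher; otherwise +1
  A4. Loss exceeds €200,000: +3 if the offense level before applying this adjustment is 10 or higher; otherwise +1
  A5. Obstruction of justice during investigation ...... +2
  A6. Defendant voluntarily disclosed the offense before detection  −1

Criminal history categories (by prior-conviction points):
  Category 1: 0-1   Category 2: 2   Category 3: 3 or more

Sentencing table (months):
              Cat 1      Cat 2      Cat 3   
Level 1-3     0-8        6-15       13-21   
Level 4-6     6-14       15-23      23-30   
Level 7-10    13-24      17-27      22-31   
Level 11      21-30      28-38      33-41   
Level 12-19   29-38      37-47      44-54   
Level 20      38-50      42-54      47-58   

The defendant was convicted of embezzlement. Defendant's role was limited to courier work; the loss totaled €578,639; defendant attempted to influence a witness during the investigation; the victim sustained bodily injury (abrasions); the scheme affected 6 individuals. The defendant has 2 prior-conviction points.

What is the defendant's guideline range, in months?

Base offense level for embezzlement: 2.
A1 applies: 2 − 2 = 0.
A2 applies: 0 + 2 = 2.
A3 applies (level before this adjustment is 2 < 13, so +1): 2 + 1 = 3.
A4 applies (level before this adjustment is 3 < 10, so +1): 3 + 1 = 4.
A5 applies: 4 + 2 = 6.
Final offense level: 6.
Criminal history: 2 prior points → Category 2 (2).
Level 6 falls in the 4-6 band.
Grid: Level 4-6 × Category 2 = 15-23 months.

15-23 months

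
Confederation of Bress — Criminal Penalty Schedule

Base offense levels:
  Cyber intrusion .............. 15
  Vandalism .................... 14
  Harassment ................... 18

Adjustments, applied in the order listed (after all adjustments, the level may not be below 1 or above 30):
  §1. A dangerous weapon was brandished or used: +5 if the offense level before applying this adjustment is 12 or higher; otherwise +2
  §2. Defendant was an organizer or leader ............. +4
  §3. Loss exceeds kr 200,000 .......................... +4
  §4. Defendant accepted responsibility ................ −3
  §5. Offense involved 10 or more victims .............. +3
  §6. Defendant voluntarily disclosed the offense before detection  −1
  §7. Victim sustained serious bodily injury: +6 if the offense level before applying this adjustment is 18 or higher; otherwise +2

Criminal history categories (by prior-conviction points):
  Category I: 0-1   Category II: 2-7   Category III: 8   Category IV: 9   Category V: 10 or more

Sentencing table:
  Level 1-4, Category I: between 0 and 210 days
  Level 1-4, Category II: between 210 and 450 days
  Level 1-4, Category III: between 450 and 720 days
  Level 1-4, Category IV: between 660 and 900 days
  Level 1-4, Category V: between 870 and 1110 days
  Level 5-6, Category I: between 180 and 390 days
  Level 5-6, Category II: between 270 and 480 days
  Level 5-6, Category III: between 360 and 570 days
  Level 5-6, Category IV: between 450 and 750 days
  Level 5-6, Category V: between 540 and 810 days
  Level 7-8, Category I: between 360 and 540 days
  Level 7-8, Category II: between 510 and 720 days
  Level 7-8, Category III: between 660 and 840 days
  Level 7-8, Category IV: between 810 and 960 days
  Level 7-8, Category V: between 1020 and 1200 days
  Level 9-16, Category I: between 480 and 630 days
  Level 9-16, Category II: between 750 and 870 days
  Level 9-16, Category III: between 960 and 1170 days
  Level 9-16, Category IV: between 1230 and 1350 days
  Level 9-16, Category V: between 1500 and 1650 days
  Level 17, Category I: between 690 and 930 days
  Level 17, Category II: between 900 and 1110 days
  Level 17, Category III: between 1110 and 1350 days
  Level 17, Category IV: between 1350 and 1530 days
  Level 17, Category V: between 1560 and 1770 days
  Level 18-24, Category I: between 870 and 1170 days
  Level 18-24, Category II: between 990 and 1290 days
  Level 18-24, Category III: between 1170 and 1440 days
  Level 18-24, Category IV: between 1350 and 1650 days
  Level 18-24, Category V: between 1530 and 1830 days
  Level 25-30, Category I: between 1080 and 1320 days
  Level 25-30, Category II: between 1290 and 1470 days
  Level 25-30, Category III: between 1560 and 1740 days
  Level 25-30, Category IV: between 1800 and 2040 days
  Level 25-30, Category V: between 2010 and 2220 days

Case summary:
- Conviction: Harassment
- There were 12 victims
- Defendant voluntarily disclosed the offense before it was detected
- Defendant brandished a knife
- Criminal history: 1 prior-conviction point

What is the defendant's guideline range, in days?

Base offense level for harassment: 18.
§1 applies (level before this adjustment is 18 ≥ 12, so +5): 18 + 5 = 23.
§3 does not apply.
§5 applies: 23 + 3 = 26.
§6 applies: 26 − 1 = 25.
§7 does not apply.
Final offense level: 25.
Criminal history: 1 prior point → Category I (0-1).
Level 25 falls in the 25-30 band.
Grid: Level 25-30 × Category I = 1080-1320 days.

1080-1320 days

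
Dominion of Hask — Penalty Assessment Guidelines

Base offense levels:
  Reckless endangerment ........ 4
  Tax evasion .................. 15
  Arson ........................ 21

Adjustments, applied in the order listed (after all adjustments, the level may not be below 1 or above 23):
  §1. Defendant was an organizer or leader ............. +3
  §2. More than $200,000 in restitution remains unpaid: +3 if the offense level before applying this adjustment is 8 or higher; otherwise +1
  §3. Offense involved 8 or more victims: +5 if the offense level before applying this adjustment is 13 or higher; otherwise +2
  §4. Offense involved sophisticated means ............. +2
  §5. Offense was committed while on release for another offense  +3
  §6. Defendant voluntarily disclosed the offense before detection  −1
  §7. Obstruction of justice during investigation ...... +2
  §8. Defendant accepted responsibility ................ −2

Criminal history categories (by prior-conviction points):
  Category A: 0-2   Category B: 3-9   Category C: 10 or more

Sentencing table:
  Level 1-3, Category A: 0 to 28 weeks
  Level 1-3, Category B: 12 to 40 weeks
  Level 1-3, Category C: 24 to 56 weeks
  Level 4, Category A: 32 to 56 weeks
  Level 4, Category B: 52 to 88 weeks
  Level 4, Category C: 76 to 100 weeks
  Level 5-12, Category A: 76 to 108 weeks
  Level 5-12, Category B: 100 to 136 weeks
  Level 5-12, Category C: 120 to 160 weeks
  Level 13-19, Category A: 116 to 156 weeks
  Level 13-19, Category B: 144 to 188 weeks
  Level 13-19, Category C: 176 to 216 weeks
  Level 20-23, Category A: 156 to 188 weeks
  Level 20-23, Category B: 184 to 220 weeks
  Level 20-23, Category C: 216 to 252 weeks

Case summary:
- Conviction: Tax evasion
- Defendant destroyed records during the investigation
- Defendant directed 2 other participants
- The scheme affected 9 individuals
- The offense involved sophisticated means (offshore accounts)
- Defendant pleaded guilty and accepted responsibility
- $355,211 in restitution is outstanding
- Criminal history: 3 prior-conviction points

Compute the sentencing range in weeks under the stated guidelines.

Base offense level for tax evasion: 15.
§1 applies: 15 + 3 = 18.
§2 applies (level before this adjustment is 18 ≥ 8, so +3): 18 + 3 = 21.
§3 applies (level before this adjustment is 21 ≥ 13, so +5): 21 + 5 = 26.
§4 applies: 26 + 2 = 28.
§6 does not apply.
§7 applies: 28 + 2 = 30.
§8 applies: 30 − 2 = 28.
Level 28 exceeds the maximum of 23; capped at 23.
Final offense level: 23.
Criminal history: 3 prior points → Category B (3-9).
Level 23 falls in the 20-23 band.
Grid: Level 20-23 × Category B = 184-220 weeks.

184-220 weeks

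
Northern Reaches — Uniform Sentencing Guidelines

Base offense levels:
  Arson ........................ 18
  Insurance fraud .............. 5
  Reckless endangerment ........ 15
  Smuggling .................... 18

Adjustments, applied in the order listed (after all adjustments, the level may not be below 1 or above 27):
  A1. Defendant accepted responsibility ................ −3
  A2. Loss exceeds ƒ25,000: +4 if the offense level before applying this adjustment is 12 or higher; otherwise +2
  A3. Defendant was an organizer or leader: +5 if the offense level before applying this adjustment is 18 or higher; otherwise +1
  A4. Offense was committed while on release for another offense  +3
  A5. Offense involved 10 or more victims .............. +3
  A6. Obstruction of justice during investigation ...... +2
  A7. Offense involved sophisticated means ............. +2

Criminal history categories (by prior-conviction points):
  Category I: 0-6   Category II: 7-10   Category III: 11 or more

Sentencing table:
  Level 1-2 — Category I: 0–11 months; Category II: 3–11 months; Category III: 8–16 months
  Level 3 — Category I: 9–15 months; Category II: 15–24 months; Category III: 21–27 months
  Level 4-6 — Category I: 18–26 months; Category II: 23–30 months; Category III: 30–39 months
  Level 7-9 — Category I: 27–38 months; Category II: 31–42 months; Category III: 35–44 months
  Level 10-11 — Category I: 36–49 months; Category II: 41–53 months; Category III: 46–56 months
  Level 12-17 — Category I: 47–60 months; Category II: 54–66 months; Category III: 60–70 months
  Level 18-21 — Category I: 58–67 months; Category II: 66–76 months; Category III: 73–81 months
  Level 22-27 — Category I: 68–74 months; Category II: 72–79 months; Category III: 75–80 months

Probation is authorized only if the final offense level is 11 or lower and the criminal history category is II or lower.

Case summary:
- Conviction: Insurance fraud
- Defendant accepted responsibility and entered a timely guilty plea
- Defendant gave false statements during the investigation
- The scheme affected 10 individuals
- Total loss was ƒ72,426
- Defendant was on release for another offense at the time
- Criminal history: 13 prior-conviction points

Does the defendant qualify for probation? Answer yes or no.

Base offense level for insurance fraud: 5.
A1 applies: 5 − 3 = 2.
A2 applies (level before this adjustment is 2 < 12, so +2): 2 + 2 = 4.
A4 applies: 4 + 3 = 7.
A5 applies: 7 + 3 = 10.
A6 applies: 10 + 2 = 12.
A7 does not apply.
Final offense level: 12.
Criminal history: 13 prior points → Category III (11+).
Level 12 falls in the 12-17 band.
Grid: Level 12-17 × Category III = 60-70 months.
Probation check: level 12 > 11 and category III > II → not eligible.

No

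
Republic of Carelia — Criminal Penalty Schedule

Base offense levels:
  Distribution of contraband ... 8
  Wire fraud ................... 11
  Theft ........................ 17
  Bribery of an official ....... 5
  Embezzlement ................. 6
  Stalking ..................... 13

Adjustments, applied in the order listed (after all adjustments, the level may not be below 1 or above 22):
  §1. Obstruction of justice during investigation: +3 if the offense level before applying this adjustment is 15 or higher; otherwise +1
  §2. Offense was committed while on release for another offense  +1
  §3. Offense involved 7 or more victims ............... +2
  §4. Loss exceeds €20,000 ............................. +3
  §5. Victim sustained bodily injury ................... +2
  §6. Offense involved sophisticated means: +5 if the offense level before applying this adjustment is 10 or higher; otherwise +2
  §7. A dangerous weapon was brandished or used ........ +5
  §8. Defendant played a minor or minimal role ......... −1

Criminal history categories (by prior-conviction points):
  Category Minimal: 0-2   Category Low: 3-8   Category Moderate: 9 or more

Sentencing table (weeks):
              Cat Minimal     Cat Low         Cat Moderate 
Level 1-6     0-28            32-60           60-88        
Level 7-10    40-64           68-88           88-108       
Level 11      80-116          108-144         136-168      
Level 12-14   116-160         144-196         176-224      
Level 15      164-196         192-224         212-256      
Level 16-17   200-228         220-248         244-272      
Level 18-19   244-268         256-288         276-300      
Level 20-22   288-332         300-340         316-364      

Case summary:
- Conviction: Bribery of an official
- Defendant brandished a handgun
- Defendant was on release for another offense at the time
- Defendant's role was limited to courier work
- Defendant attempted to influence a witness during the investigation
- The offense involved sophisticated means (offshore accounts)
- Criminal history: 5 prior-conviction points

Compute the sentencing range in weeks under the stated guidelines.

Base offense level for bribery of an official: 5.
§1 applies (level before this adjustment is 5 < 15, so +1): 5 + 1 = 6.
§2 applies: 6 + 1 = 7.
§3 does not apply.
§6 applies (level before this adjustment is 7 < 10, so +2): 7 + 2 = 9.
§7 applies: 9 + 5 = 14.
§8 applies: 14 − 1 = 13.
Final offense level: 13.
Criminal history: 5 prior points → Category Low (3-8).
Level 13 falls in the 12-14 band.
Grid: Level 12-14 × Category Low = 144-196 weeks.

144-196 weeks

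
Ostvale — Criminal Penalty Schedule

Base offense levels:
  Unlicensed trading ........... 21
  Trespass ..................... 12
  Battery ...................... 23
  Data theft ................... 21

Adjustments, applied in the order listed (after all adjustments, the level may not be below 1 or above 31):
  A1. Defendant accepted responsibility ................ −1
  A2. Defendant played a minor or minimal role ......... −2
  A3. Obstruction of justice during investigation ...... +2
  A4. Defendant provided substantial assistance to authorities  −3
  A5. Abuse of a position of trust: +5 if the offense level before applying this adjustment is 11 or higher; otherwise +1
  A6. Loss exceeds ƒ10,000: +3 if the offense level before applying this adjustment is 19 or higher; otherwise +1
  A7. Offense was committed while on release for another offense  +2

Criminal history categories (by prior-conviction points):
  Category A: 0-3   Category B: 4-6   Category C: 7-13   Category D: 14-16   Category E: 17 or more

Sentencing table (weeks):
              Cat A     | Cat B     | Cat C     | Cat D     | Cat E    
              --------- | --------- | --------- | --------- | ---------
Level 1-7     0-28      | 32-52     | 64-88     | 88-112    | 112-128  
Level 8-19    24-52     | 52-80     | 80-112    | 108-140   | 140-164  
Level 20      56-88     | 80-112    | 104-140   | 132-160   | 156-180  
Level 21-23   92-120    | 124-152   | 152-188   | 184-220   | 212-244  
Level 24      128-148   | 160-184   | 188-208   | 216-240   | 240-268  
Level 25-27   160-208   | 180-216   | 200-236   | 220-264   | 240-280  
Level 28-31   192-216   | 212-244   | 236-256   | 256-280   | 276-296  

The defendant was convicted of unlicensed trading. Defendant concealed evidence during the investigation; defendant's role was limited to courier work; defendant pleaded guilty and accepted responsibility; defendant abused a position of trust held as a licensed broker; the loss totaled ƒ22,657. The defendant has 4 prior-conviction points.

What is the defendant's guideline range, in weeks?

212-244 weeks

Base offense level for unlicensed trading: 21.
A1 applies: 21 − 1 = 20.
A2 applies: 20 − 2 = 18.
A3 applies: 18 + 2 = 20.
A5 applies (level before this adjustment is 20 ≥ 11, so +5): 20 + 5 = 25.
A6 applies (level before this adjustment is 25 ≥ 19, so +3): 25 + 3 = 28.
A7 does not apply.
Final offense level: 28.
Criminal history: 4 prior points → Category B (4-6).
Level 28 falls in the 28-31 band.
Grid: Level 28-31 × Category B = 212-244 weeks.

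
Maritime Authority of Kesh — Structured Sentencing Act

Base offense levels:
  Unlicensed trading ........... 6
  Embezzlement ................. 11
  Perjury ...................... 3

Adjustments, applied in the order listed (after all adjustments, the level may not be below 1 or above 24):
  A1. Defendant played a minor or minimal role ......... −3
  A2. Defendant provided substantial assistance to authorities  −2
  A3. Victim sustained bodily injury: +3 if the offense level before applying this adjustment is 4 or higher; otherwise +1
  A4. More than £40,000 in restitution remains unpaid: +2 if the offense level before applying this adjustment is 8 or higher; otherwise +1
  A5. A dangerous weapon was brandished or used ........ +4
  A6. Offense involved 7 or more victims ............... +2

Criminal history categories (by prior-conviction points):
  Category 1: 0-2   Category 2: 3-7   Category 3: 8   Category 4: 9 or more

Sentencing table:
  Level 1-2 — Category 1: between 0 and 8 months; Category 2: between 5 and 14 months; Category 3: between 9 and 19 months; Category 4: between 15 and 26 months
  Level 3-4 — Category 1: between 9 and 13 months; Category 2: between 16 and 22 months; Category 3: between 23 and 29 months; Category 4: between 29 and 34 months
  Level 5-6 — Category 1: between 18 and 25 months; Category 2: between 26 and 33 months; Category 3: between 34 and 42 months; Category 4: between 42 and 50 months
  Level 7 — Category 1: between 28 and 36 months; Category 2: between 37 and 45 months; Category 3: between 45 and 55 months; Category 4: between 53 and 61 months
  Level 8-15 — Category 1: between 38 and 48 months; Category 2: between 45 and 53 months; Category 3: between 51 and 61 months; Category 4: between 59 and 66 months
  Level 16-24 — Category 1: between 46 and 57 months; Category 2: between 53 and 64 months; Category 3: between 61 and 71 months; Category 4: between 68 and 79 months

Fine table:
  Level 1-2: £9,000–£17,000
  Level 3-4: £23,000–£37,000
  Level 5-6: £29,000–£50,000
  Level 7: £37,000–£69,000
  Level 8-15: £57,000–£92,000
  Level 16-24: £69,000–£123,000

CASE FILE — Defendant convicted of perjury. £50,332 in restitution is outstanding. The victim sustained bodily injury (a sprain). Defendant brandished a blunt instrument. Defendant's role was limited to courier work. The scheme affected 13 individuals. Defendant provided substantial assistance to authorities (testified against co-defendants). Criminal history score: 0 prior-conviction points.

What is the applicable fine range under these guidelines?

Base offense level for perjury: 3.
A1 applies: 3 − 3 = 0.
A2 applies: 0 − 2 = -2.
A3 applies (level before this adjustment is -2 < 4, so +1): -2 + 1 = -1.
A4 applies (level before this adjustment is -1 < 8, so +1): -1 + 1 = 0.
A5 applies: 0 + 4 = 4.
A6 applies: 4 + 2 = 6.
Final offense level: 6.
Level 6 falls in the 5-6 band.
Fine table: Level 5-6 → £29,000–£50,000.

£29,000–£50,000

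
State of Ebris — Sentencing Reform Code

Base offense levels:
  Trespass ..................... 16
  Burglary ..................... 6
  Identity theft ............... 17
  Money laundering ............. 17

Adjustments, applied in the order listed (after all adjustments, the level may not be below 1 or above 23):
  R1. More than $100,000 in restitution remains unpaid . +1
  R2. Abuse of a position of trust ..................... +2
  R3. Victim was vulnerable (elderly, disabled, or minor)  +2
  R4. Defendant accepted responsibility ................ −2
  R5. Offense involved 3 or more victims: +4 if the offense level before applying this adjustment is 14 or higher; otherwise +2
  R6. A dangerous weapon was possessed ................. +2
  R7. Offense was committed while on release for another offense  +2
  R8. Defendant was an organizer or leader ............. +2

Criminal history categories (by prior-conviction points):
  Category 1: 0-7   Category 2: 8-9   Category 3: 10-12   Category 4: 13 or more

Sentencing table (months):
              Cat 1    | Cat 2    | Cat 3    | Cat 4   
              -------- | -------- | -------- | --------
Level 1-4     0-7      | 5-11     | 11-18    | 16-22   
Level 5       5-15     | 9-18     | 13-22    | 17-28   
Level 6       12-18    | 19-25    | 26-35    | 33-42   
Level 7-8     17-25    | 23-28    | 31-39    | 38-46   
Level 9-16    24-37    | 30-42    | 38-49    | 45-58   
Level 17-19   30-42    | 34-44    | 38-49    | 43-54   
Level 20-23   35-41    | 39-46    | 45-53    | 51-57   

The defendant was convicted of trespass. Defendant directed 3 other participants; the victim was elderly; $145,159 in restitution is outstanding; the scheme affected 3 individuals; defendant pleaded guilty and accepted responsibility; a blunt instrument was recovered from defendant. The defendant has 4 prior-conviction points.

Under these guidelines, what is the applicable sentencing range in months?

35-41 months

Base offense level for trespass: 16.
R1 applies: 16 + 1 = 17.
R3 applies: 17 + 2 = 19.
R4 applies: 19 − 2 = 17.
R5 applies (level before this adjustment is 17 ≥ 14, so +4): 17 + 4 = 21.
R6 applies: 21 + 2 = 23.
R8 applies: 23 + 2 = 25.
Level 25 exceeds the maximum of 23; capped at 23.
Final offense level: 23.
Criminal history: 4 prior points → Category 1 (0-7).
Level 23 falls in the 20-23 band.
Grid: Level 20-23 × Category 1 = 35-41 months.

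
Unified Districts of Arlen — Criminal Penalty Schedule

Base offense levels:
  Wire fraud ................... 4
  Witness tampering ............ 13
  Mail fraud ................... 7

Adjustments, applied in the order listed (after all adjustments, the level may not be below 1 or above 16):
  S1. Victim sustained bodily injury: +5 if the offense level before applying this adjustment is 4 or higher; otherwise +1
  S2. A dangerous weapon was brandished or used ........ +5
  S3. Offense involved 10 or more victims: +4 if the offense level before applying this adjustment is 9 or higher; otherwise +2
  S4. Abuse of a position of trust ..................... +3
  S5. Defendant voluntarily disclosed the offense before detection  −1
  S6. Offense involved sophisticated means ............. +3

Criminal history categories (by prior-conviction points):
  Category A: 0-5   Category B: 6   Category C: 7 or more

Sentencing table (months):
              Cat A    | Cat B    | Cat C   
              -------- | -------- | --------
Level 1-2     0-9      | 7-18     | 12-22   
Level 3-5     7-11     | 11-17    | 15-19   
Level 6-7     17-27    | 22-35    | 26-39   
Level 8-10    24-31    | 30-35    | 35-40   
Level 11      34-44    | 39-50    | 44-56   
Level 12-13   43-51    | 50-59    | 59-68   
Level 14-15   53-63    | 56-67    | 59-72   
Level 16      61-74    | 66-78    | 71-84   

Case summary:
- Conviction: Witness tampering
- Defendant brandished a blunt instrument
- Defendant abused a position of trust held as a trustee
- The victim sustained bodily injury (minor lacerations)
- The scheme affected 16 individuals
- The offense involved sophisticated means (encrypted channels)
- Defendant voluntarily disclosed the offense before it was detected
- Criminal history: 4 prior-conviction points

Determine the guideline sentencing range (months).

61-74 months

Base offense level for witness tampering: 13.
S1 applies (level before this adjustment is 13 ≥ 4, so +5): 13 + 5 = 18.
S2 applies: 18 + 5 = 23.
S3 applies (level before this adjustment is 23 ≥ 9, so +4): 23 + 4 = 27.
S4 applies: 27 + 3 = 30.
S5 applies: 30 − 1 = 29.
S6 applies: 29 + 3 = 32.
Level 32 exceeds the maximum of 16; capped at 16.
Final offense level: 16.
Criminal history: 4 prior points → Category A (0-5).
Level 16 falls in the 16 band.
Grid: Level 16 × Category A = 61-74 months.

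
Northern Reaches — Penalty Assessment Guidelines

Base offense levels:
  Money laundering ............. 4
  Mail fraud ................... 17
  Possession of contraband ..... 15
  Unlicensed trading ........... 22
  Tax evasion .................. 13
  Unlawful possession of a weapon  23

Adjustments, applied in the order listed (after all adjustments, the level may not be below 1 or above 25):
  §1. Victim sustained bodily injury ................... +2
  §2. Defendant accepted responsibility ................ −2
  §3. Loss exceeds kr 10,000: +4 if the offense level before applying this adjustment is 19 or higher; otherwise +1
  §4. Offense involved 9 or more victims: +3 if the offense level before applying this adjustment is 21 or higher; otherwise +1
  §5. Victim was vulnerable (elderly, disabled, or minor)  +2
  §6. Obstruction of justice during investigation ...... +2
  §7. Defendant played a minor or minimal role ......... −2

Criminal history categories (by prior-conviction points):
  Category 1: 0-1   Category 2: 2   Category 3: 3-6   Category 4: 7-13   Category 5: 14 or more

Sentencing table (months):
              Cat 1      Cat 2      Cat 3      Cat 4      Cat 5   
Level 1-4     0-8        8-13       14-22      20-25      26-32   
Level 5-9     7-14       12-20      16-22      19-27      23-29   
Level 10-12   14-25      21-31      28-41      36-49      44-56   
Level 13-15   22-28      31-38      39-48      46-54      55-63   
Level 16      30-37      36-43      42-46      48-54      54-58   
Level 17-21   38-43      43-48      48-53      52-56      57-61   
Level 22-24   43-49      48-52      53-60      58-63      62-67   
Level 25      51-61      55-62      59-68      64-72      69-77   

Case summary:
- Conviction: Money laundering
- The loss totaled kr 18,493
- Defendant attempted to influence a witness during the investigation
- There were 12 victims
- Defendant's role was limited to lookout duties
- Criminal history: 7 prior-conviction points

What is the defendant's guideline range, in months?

Base offense level for money laundering: 4.
§2 does not apply.
§3 applies (level before this adjustment is 4 < 19, so +1): 4 + 1 = 5.
§4 applies (level before this adjustment is 5 < 21, so +1): 5 + 1 = 6.
§6 applies: 6 + 2 = 8.
§7 applies: 8 − 2 = 6.
Final offense level: 6.
Criminal history: 7 prior points → Category 4 (7-13).
Level 6 falls in the 5-9 band.
Grid: Level 5-9 × Category 4 = 19-27 months.

19-27 months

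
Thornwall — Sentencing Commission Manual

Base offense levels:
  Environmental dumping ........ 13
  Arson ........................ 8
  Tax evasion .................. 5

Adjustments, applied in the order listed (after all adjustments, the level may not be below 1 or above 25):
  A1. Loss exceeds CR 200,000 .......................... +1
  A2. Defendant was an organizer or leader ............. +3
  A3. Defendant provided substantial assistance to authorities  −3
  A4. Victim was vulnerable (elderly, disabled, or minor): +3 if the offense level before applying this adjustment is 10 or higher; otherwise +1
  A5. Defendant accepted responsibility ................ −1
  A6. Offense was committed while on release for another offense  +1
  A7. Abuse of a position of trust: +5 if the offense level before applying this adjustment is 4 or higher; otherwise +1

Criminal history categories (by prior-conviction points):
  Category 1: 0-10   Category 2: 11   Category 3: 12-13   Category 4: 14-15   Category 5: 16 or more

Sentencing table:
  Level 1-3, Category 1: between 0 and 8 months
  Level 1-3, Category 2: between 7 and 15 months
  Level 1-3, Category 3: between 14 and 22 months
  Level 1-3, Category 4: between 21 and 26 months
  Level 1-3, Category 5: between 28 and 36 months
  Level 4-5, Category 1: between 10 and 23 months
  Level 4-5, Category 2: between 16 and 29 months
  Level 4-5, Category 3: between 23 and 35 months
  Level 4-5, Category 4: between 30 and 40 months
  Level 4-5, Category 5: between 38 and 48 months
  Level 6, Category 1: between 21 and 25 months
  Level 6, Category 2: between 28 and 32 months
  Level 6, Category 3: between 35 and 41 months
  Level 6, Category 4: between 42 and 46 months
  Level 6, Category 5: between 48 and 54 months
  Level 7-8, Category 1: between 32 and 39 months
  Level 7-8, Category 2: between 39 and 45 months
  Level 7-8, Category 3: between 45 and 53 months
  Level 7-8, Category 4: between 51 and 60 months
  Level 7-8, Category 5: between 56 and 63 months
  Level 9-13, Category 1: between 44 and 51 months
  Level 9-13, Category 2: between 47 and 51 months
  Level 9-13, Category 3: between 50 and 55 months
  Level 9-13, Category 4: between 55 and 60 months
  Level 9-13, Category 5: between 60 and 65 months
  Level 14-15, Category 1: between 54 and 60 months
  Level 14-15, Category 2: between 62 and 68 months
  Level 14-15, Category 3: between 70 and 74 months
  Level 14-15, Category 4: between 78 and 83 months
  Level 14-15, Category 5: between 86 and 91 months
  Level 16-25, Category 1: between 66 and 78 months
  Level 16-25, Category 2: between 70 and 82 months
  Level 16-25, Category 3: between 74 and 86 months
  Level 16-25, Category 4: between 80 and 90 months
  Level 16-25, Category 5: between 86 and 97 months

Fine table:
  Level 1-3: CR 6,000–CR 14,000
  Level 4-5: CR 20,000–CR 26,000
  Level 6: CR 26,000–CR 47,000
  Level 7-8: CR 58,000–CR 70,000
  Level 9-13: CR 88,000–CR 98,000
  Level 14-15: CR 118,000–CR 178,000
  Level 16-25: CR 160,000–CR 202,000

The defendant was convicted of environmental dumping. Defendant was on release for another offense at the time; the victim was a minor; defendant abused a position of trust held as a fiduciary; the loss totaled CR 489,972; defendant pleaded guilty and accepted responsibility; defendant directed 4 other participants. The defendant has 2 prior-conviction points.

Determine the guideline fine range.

CR 160,000–CR 202,000

Base offense level for environmental dumping: 13.
A1 applies: 13 + 1 = 14.
A2 applies: 14 + 3 = 17.
A4 applies (level before this adjustment is 17 ≥ 10, so +3): 17 + 3 = 20.
A5 applies: 20 − 1 = 19.
A6 applies: 19 + 1 = 20.
A7 applies (level before this adjustment is 20 ≥ 4, so +5): 20 + 5 = 25.
Final offense level: 25.
Level 25 falls in the 16-25 band.
Fine table: Level 16-25 → CR 160,000–CR 202,000.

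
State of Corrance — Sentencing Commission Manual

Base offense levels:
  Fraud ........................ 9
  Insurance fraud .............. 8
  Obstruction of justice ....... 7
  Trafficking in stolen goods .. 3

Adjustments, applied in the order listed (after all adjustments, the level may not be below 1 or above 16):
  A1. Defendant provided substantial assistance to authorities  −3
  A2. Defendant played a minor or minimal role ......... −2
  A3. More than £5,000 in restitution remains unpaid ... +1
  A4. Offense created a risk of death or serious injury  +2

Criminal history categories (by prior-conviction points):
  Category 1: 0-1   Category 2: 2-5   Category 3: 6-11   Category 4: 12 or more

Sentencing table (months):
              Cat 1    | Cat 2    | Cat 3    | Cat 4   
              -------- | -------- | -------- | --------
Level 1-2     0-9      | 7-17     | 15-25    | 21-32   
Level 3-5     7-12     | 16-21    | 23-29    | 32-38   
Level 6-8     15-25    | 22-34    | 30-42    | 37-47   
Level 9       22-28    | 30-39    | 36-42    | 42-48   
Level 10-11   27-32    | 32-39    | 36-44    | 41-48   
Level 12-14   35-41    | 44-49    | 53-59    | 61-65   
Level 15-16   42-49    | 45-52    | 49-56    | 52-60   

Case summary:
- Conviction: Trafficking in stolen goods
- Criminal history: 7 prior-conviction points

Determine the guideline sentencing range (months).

23-29 months

Base offense level for trafficking in stolen goods: 3.
Final offense level: 3.
Criminal history: 7 prior points → Category 3 (6-11).
Level 3 falls in the 3-5 band.
Grid: Level 3-5 × Category 3 = 23-29 months.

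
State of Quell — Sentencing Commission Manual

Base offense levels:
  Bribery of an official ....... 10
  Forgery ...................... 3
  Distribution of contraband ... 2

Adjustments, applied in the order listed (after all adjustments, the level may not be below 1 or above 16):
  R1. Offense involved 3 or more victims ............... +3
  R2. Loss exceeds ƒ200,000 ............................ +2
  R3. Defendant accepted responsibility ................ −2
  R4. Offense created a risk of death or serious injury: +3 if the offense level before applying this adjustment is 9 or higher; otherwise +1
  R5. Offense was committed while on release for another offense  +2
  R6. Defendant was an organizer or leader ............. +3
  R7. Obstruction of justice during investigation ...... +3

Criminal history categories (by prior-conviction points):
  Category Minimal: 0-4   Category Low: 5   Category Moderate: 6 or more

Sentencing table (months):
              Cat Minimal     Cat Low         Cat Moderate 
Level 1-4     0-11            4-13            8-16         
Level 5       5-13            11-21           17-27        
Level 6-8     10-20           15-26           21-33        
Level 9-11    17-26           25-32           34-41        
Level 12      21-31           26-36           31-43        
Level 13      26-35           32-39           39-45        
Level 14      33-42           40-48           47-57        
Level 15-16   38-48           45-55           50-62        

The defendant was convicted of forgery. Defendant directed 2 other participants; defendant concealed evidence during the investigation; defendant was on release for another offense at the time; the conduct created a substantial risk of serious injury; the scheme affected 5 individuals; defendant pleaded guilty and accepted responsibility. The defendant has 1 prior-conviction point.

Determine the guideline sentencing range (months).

Base offense level for forgery: 3.
R1 applies: 3 + 3 = 6.
R2 does not apply.
R3 applies: 6 − 2 = 4.
R4 applies (level before this adjustment is 4 < 9, so +1): 4 + 1 = 5.
R5 applies: 5 + 2 = 7.
R6 applies: 7 + 3 = 10.
R7 applies: 10 + 3 = 13.
Final offense level: 13.
Criminal history: 1 prior point → Category Minimal (0-4).
Level 13 falls in the 13 band.
Grid: Level 13 × Category Minimal = 26-35 months.

26-35 months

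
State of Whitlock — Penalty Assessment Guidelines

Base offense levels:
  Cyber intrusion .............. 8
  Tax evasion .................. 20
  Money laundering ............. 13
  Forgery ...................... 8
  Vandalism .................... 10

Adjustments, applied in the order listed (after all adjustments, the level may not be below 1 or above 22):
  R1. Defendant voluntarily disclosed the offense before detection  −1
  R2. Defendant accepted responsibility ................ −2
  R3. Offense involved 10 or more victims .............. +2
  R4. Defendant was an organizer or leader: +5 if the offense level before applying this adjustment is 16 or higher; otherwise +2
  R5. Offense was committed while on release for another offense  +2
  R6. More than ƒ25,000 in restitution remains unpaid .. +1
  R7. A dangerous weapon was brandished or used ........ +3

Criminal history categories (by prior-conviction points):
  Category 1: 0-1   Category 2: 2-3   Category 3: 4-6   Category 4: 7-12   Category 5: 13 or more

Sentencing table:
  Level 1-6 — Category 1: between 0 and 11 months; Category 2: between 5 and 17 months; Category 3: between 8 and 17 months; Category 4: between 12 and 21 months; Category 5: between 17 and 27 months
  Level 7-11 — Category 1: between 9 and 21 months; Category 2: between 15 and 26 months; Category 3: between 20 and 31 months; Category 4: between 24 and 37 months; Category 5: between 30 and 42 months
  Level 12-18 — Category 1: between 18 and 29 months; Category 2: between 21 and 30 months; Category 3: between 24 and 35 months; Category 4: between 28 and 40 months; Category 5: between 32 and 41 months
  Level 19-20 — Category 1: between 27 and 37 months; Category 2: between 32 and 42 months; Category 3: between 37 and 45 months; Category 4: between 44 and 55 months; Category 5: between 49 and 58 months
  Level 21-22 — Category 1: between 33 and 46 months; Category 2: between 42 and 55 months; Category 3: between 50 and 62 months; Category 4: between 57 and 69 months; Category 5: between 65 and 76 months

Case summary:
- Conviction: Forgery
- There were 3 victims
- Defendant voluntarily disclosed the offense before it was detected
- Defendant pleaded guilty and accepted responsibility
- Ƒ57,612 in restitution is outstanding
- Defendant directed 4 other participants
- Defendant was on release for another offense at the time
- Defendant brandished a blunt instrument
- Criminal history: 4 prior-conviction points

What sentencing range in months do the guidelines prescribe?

Base offense level for forgery: 8.
R1 applies: 8 − 1 = 7.
R2 applies: 7 − 2 = 5.
R3 does not apply.
R4 applies (level before this adjustment is 5 < 16, so +2): 5 + 2 = 7.
R5 applies: 7 + 2 = 9.
R6 applies: 9 + 1 = 10.
R7 applies: 10 + 3 = 13.
Final offense level: 13.
Criminal history: 4 prior points → Category 3 (4-6).
Level 13 falls in the 12-18 band.
Grid: Level 12-18 × Category 3 = 24-35 months.

24-35 months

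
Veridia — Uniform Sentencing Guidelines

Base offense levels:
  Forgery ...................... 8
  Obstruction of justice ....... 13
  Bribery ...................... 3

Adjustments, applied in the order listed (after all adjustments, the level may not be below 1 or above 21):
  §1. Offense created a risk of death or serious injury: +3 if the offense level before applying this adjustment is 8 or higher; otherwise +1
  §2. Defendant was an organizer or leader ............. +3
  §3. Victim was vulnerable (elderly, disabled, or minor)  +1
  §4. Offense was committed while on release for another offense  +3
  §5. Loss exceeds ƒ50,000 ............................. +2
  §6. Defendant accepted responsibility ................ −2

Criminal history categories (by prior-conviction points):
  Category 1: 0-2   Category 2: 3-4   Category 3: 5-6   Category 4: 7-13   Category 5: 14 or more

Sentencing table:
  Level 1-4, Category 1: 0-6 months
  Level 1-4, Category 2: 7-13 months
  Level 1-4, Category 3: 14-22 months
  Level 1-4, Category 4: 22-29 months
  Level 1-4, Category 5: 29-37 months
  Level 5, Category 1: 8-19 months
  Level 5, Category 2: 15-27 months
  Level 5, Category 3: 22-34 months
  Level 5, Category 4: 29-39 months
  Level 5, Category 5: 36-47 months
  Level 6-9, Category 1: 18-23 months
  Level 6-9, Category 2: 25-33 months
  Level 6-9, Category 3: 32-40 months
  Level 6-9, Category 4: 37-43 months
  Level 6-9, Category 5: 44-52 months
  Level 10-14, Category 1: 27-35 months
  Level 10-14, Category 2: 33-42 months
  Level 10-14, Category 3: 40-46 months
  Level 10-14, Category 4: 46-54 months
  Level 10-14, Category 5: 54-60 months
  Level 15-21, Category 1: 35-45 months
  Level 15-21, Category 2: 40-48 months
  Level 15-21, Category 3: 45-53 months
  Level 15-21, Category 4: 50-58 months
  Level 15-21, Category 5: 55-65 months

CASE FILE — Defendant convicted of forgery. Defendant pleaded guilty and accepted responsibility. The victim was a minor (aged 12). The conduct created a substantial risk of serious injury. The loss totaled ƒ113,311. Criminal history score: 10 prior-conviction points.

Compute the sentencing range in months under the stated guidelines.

46-54 months

Base offense level for forgery: 8.
§1 applies (level before this adjustment is 8 ≥ 8, so +3): 8 + 3 = 11.
§3 applies: 11 + 1 = 12.
§4 does not apply.
§5 applies: 12 + 2 = 14.
§6 applies: 14 − 2 = 12.
Final offense level: 12.
Criminal history: 10 prior points → Category 4 (7-13).
Level 12 falls in the 10-14 band.
Grid: Level 10-14 × Category 4 = 46-54 months.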